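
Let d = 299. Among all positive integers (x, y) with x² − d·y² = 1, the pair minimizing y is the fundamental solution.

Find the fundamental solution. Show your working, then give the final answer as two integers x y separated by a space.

415 24

√299 → a₀=17, period (3,2,3,34); ℓ=4 even so k=3
k=0  a_k=17  p_k/q_k = 17/1
…
k=2  a_k=2  p_k/q_k = 121/7
k=3  a_k=3  p_k/q_k = 415/24
fundamental: x₁=415, y₁=24  (since 172225 − 299·576 = 1)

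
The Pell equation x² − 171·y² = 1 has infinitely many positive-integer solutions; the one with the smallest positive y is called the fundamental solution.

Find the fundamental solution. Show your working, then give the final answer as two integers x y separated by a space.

170 13

√171 = [13; 13,26, …], period ℓ=2 (even) → k=1
step 0: (13, 1)  from 13·(1,0) + (0,1)
step 1: (170, 13)  from 13·(13,1) + (1,0)
fundamental: x₁=170, y₁=13  (since 28900 − 171·169 = 1)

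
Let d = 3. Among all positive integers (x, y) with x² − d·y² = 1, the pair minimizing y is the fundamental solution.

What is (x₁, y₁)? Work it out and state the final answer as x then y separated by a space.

√3 = [1; 1,2, …], period ℓ=2 (even) → k=1
a_0=1:  p_0=1·1+0=1,  q_0=1·0+1=1
a_1=1:  p_1=1·1+1=2,  q_1=1·1+0=1
(x₁, y₁) = (2, 1);  2² − 3·1² = 1 ✓

2 1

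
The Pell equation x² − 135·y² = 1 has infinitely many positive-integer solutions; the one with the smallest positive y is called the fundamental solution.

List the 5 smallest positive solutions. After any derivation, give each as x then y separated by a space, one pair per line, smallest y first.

d=135: √d = [11; 1,1,1,1,1,1,1,22] (ℓ=8, even), read p_7/q_7
k=0  a_k=11  p_k/q_k = 11/1
k=1  a_k=1  p_k/q_k = 12/1
k=2  a_k=1  p_k/q_k = 23/2
k=3  a_k=1  p_k/q_k = 35/3
k=4  a_k=1  p_k/q_k = 58/5
k=5  a_k=1  p_k/q_k = 93/8
k=6  a_k=1  p_k/q_k = 151/13
k=7  a_k=1  p_k/q_k = 244/21
→ (244, 21).  Check: 244²=59536, 135·21²=59535, difference 1.
(x_2, y_2) = (244·244 + 135·21·21, 244·21 + 21·244) = (119071, 10248)
(x_3, y_3) = (244·119071 + 135·21·10248, 244·10248 + 21·119071) = (58106404, 5001003)
(x_4, y_4) = (244·58106404 + 135·21·5001003, 244·5001003 + 21·58106404) = (28355806081, 2440479216)
(x_5, y_5) = (244·28355806081 + 135·21·2440479216, 244·2440479216 + 21·28355806081) = (13837575261124, 1190948856405)

244 21
119071 10248
58106404 5001003
28355806081 2440479216
13837575261124 1190948856405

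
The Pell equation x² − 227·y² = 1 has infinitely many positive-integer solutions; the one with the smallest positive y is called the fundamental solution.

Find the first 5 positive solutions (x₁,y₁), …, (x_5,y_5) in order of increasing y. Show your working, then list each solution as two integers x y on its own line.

226 15
102151 6780
46172026 3064545
20869653601 1385167560
9433037255626 626092672575

√227 = [15; 15,30, …], period ℓ=2 (even) → k=1
step 0: (15, 1)  from 15·(1,0) + (0,1)
step 1: (226, 15)  from 15·(15,1) + (1,0)
(x₁, y₁) = (226, 15);  226² − 227·15² = 1 ✓
k=2:  x_2 = 226·226+227·15·15 = 102151,  y_2 = 226·15+15·226 = 6780
k=3:  x_3 = 226·102151+227·15·6780 = 46172026,  y_3 = 226·6780+15·102151 = 3064545
k=4:  x_4 = 226·46172026+227·15·3064545 = 20869653601,  y_4 = 226·3064545+15·46172026 = 1385167560
k=5:  x_5 = 226·20869653601+227·15·1385167560 = 9433037255626,  y_5 = 226·1385167560+15·20869653601 = 626092672575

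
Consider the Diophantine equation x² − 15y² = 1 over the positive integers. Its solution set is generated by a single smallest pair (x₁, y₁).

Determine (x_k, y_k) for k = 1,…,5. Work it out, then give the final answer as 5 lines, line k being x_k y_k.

4 1
31 8
244 63
1921 496
15124 3905

√15 = [3; 1,6, …], period ℓ=2 (even) → k=1
i=0: a=3 ⇒ p=3, q=1
i=1: a=1 ⇒ p=4, q=1
→ (4, 1).  Check: 4²=16, 15·1²=15, difference 1.
(4+1√15)^2 = 31 + 8√15
(4+1√15)^3 = 244 + 63√15
(4+1√15)^4 = 1921 + 496√15
(4+1√15)^5 = 15124 + 3905√15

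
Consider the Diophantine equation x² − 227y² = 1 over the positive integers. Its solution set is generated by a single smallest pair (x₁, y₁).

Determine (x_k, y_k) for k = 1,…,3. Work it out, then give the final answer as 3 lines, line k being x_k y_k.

d=227: √d = [15; 15,30] (ℓ=2, even), read p_1/q_1
i=0: a=15 ⇒ p=15, q=1
i=1: a=15 ⇒ p=226, q=15
fundamental: x₁=226, y₁=15  (since 51076 − 227·225 = 1)
n=2: (226,15)∘(226,15) = (226·226+227·15·15, 226·15+15·226) = (102151,6780)
n=3: (102151,6780)∘(226,15) = (226·102151+227·15·6780, 226·6780+15·102151) = (46172026,3064545)

226 15
102151 6780
46172026 3064545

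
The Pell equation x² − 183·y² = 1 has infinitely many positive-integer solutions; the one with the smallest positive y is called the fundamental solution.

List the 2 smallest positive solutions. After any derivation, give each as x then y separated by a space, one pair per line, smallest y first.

d=183: √d = [13; 1,1,8,1,1,26] (ℓ=6, even), read p_5/q_5
k=0  a_k=13  p_k/q_k = 13/1
…
k=4  a_k=1  p_k/q_k = 257/19
k=5  a_k=1  p_k/q_k = 487/36
→ (487, 36).  Check: 487²=237169, 183·36²=237168, difference 1.
n=2: (487,36)∘(487,36) = (487·487+183·36·36, 487·36+36·487) = (474337,35064)

487 36
474337 35064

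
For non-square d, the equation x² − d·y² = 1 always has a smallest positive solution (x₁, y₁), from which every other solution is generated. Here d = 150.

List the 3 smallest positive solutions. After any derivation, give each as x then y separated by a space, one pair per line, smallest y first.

49 4
4801 392
470449 38412

d=150: √d = [12; 4,24] (ℓ=2, even), read p_1/q_1
i=0: a=12 ⇒ p=12, q=1
i=1: a=4 ⇒ p=49, q=4
→ (49, 4).  Check: 49²=2401, 150·4²=2400, difference 1.
n=2: (49,4)∘(49,4) = (49·49+150·4·4, 49·4+4·49) = (4801,392)
n=3: (4801,392)∘(49,4) = (49·4801+150·4·392, 49·392+4·4801) = (470449,38412)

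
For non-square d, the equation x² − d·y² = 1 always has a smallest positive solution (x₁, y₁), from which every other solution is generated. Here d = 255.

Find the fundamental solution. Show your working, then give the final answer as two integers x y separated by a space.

√255 → a₀=15, period (1,30); ℓ=2 even so k=1
i=0: a=15 ⇒ p=15, q=1
i=1: a=1 ⇒ p=16, q=1
fundamental: x₁=16, y₁=1  (since 256 − 255·1 = 1)

16 1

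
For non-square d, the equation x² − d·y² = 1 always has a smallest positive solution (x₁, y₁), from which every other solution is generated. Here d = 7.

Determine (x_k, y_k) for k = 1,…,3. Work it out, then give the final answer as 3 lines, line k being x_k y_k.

8 3
127 48
2024 765

√7 = [2; 1,1,1,4, …], period ℓ=4 (even) → k=3
a_0=2:  p_0=2·1+0=2,  q_0=2·0+1=1
…
a_2=1:  p_2=1·3+2=5,  q_2=1·1+1=2
a_3=1:  p_3=1·5+3=8,  q_3=1·2+1=3
→ (8, 3).  Check: 8²=64, 7·3²=63, difference 1.
(8+3√7)^2 = 127 + 48√7
(8+3√7)^3 = 2024 + 765√7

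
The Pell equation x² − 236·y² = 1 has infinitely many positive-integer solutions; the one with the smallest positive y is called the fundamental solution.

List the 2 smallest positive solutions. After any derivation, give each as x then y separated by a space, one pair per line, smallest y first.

√236 → a₀=15, period (2,1,3,5,1,6,1,5,3,1,2,30); ℓ=12 even so k=11
a_0=15:  p_0=15·1+0=15,  q_0=15·0+1=1
…
a_2=1:  p_2=1·31+15=46,  q_2=1·2+1=3
…
a_4=5:  p_4=5·169+46=891,  q_4=5·11+3=58
a_5=1:  p_5=1·891+169=1060,  q_5=1·58+11=69
a_6=6:  p_6=6·1060+891=7251,  q_6=6·69+58=472
…
a_8=5:  p_8=5·8311+7251=48806,  q_8=5·541+472=3177
a_9=3:  p_9=3·48806+8311=154729,  q_9=3·3177+541=10072
a_10=1:  p_10=1·154729+48806=203535,  q_10=1·10072+3177=13249
a_11=2:  p_11=2·203535+154729=561799,  q_11=2·13249+10072=36570
fundamental: x₁=561799, y₁=36570  (since 315618116401 − 236·1337364900 = 1)
n=2: (561799,36570)∘(561799,36570) = (561799·561799+236·36570·36570, 561799·36570+36570·561799) = (631236232801,41089978860)

561799 36570
631236232801 41089978860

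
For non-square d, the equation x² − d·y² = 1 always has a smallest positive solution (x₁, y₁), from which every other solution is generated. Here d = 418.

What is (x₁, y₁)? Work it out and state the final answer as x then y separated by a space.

[20; 2,4,20,4,2,40] for √418; ℓ=6 ⇒ convergent index 5
i=0: a=20 ⇒ p=20, q=1
i=1: a=2 ⇒ p=41, q=2
…
i=4: a=4 ⇒ p=15068, q=737
i=5: a=2 ⇒ p=33857, q=1656
→ (33857, 1656).  Check: 33857²=1146296449, 418·1656²=1146296448, difference 1.

33857 1656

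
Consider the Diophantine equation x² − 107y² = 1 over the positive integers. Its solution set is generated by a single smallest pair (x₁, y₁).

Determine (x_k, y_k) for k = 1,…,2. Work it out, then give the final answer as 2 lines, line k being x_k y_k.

√107 = [10; 2,1,9,1,2,20, …], period ℓ=6 (even) → k=5
step 0: (10, 1)  from 10·(1,0) + (0,1)
step 1: (21, 2)  from 2·(10,1) + (1,0)
step 2: (31, 3)  from 1·(21,2) + (10,1)
step 3: (300, 29)  from 9·(31,3) + (21,2)
step 4: (331, 32)  from 1·(300,29) + (31,3)
step 5: (962, 93)  from 2·(331,32) + (300,29)
→ (962, 93).  Check: 962²=925444, 107·93²=925443, difference 1.
n=2: (962,93)∘(962,93) = (962·962+107·93·93, 962·93+93·962) = (1850887,178932)

962 93
1850887 178932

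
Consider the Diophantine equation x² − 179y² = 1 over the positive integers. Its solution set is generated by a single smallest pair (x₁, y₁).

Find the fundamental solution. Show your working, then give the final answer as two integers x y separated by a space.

4190210 313191

√179 → a₀=13, period (2,1,1,1,3,…,1,2,26); ℓ=14 even so k=13
k=0  a_k=13  p_k/q_k = 13/1
k=1  a_k=2  p_k/q_k = 27/2
…
k=5  a_k=3  p_k/q_k = 388/29
…
k=9  a_k=3  p_k/q_k = 438125/32747
…
k=12  a_k=1  p_k/q_k = 1588459/118727
k=13  a_k=2  p_k/q_k = 4190210/313191
(x₁, y₁) = (4190210, 313191);  4190210² − 179·313191² = 1 ✓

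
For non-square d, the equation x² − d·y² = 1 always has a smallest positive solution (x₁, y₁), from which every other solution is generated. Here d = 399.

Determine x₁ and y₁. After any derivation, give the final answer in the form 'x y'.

20 1

√399 → a₀=19, period (1,38); ℓ=2 even so k=1
step 0: (19, 1)  from 19·(1,0) + (0,1)
step 1: (20, 1)  from 1·(19,1) + (1,0)
fundamental: x₁=20, y₁=1  (since 400 − 399·1 = 1)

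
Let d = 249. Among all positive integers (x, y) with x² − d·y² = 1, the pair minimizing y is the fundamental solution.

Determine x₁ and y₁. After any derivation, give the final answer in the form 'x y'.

8553815 542076

√249 = [15; 1,3,1,1,5,…,3,1,30, …], period ℓ=16 (even) → k=15
k=0  a_k=15  p_k/q_k = 15/1
k=1  a_k=1  p_k/q_k = 16/1
k=2  a_k=3  p_k/q_k = 63/4
…
k=9  a_k=3  p_k/q_k = 113835/7214
k=10  a_k=1  p_k/q_k = 150586/9543
k=11  a_k=5  p_k/q_k = 866765/54929
…
k=13  a_k=1  p_k/q_k = 1884116/119401
k=14  a_k=3  p_k/q_k = 6669699/422675
k=15  a_k=1  p_k/q_k = 8553815/542076
→ (8553815, 542076).  Check: 8553815²=73167751054225, 249·542076²=73167751054224, difference 1.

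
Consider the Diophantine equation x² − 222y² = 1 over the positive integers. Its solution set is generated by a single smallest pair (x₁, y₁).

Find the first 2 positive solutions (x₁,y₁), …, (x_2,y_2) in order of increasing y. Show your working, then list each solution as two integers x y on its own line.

d=222: √d = [14; 1,8,1,28] (ℓ=4, even), read p_3/q_3
step 0: (14, 1)  from 14·(1,0) + (0,1)
…
step 2: (134, 9)  from 8·(15,1) + (14,1)
step 3: (149, 10)  from 1·(134,9) + (15,1)
fundamental: x₁=149, y₁=10  (since 22201 − 222·100 = 1)
(149+10√222)^2 = 44401 + 2980√222

149 10
44401 2980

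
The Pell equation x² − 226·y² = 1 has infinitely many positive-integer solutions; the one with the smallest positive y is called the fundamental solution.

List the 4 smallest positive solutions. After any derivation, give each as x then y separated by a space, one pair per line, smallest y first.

451 30
406801 27060
366934051 24408090
330974107201 22016070120

√226 = [15; 30, …], period ℓ=1 (odd) → k=1
k=0  a_k=15  p_k/q_k = 15/1
k=1  a_k=30  p_k/q_k = 451/30
(x₁, y₁) = (451, 30);  451² − 226·30² = 1 ✓
n=2: (451,30)∘(451,30) = (451·451+226·30·30, 451·30+30·451) = (406801,27060)
n=3: (406801,27060)∘(451,30) = (451·406801+226·30·27060, 451·27060+30·406801) = (366934051,24408090)
n=4: (366934051,24408090)∘(451,30) = (451·366934051+226·30·24408090, 451·24408090+30·366934051) = (330974107201,22016070120)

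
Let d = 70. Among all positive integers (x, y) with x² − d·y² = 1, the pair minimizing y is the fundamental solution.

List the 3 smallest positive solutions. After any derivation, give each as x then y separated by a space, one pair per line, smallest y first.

251 30
126001 15060
63252251 7560090

d=70: √d = [8; 2,1,2,1,2,16] (ℓ=6, even), read p_5/q_5
a_0=8:  p_0=8·1+0=8,  q_0=8·0+1=1
a_1=2:  p_1=2·8+1=17,  q_1=2·1+0=2
a_2=1:  p_2=1·17+8=25,  q_2=1·2+1=3
a_3=2:  p_3=2·25+17=67,  q_3=2·3+2=8
a_4=1:  p_4=1·67+25=92,  q_4=1·8+3=11
a_5=2:  p_5=2·92+67=251,  q_5=2·11+8=30
→ (251, 30).  Check: 251²=63001, 70·30²=63000, difference 1.
(x_2, y_2) = (251·251 + 70·30·30, 251·30 + 30·251) = (126001, 15060)
(x_3, y_3) = (251·126001 + 70·30·15060, 251·15060 + 30·126001) = (63252251, 7560090)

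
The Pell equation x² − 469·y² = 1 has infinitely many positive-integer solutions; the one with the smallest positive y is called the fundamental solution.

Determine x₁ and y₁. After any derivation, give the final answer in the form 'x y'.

137215 6336

[21; 1,1,1,10,6,10,1,1,1,42] for √469; ℓ=10 ⇒ convergent index 9
i=0: a=21 ⇒ p=21, q=1
i=1: a=1 ⇒ p=22, q=1
i=2: a=1 ⇒ p=43, q=2
…
i=4: a=10 ⇒ p=693, q=32
i=5: a=6 ⇒ p=4223, q=195
i=6: a=10 ⇒ p=42923, q=1982
i=7: a=1 ⇒ p=47146, q=2177
i=8: a=1 ⇒ p=90069, q=4159
i=9: a=1 ⇒ p=137215, q=6336
→ (137215, 6336).  Check: 137215²=18827956225, 469·6336²=18827956224, difference 1.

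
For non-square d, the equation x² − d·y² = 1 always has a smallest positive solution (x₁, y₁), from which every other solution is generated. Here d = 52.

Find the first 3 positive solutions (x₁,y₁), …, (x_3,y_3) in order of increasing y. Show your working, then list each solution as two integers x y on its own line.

√52 → a₀=7, period (4,1,2,1,4,14); ℓ=6 even so k=5
k=0  a_k=7  p_k/q_k = 7/1
k=1  a_k=4  p_k/q_k = 29/4
…
k=3  a_k=2  p_k/q_k = 101/14
k=4  a_k=1  p_k/q_k = 137/19
k=5  a_k=4  p_k/q_k = 649/90
→ (649, 90).  Check: 649²=421201, 52·90²=421200, difference 1.
(649+90√52)^2 = 842401 + 116820√52
(649+90√52)^3 = 1093435849 + 151632270√52

649 90
842401 116820
1093435849 151632270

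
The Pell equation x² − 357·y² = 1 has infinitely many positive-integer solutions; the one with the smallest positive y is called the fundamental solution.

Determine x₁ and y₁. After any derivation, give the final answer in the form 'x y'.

3401 180

√357 = [18; 1,8,2,8,1,36, …], period ℓ=6 (even) → k=5
i=0: a=18 ⇒ p=18, q=1
…
i=4: a=8 ⇒ p=3042, q=161
i=5: a=1 ⇒ p=3401, q=180
(x₁, y₁) = (3401, 180);  3401² − 357·180² = 1 ✓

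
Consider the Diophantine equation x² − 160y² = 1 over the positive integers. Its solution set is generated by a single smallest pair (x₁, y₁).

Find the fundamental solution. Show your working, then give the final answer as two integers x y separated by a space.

721 57

√160 → a₀=12, period (1,1,1,5,1,1,1,24); ℓ=8 even so k=7
step 0: (12, 1)  from 12·(1,0) + (0,1)
…
step 4: (215, 17)  from 5·(38,3) + (25,2)
…
step 6: (468, 37)  from 1·(253,20) + (215,17)
step 7: (721, 57)  from 1·(468,37) + (253,20)
fundamental: x₁=721, y₁=57  (since 519841 − 160·3249 = 1)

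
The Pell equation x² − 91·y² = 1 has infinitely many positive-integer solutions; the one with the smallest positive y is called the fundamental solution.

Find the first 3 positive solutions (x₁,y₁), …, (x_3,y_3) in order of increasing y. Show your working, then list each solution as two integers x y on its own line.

√91 = [9; 1,1,5,1,5,1,1,18, …], period ℓ=8 (even) → k=7
k=0  a_k=9  p_k/q_k = 9/1
…
k=2  a_k=1  p_k/q_k = 19/2
k=3  a_k=5  p_k/q_k = 105/11
…
k=5  a_k=5  p_k/q_k = 725/76
k=6  a_k=1  p_k/q_k = 849/89
k=7  a_k=1  p_k/q_k = 1574/165
fundamental: x₁=1574, y₁=165  (since 2477476 − 91·27225 = 1)
n=2: (1574,165)∘(1574,165) = (1574·1574+91·165·165, 1574·165+165·1574) = (4954951,519420)
n=3: (4954951,519420)∘(1574,165) = (1574·4954951+91·165·519420, 1574·519420+165·4954951) = (15598184174,1635133995)

1574 165
4954951 519420
15598184174 1635133995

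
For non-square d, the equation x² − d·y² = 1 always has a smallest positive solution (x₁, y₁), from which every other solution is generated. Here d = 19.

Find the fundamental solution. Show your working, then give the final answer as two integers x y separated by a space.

[4; 2,1,3,1,2,8] for √19; ℓ=6 ⇒ convergent index 5
k=0  a_k=4  p_k/q_k = 4/1
k=1  a_k=2  p_k/q_k = 9/2
k=2  a_k=1  p_k/q_k = 13/3
k=3  a_k=3  p_k/q_k = 48/11
k=4  a_k=1  p_k/q_k = 61/14
k=5  a_k=2  p_k/q_k = 170/39
(x₁, y₁) = (170, 39);  170² − 19·39² = 1 ✓

170 39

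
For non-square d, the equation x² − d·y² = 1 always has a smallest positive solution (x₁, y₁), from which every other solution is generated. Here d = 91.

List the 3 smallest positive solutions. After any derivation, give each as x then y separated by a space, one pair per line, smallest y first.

[9; 1,1,5,1,5,1,1,18] for √91; ℓ=8 ⇒ convergent index 7
i=0: a=9 ⇒ p=9, q=1
i=1: a=1 ⇒ p=10, q=1
i=2: a=1 ⇒ p=19, q=2
i=3: a=5 ⇒ p=105, q=11
…
i=6: a=1 ⇒ p=849, q=89
i=7: a=1 ⇒ p=1574, q=165
→ (1574, 165).  Check: 1574²=2477476, 91·165²=2477475, difference 1.
k=2:  x_2 = 1574·1574+91·165·165 = 4954951,  y_2 = 1574·165+165·1574 = 519420
k=3:  x_3 = 1574·4954951+91·165·519420 = 15598184174,  y_3 = 1574·519420+165·4954951 = 1635133995

1574 165
4954951 519420
15598184174 1635133995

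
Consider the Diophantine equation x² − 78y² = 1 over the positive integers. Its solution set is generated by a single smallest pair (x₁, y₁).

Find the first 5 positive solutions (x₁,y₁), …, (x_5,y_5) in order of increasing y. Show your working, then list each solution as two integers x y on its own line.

d=78: √d = [8; 1,4,1,16] (ℓ=4, even), read p_3/q_3
i=0: a=8 ⇒ p=8, q=1
i=1: a=1 ⇒ p=9, q=1
i=2: a=4 ⇒ p=44, q=5
i=3: a=1 ⇒ p=53, q=6
(x₁, y₁) = (53, 6);  53² − 78·6² = 1 ✓
k=2:  x_2 = 53·53+78·6·6 = 5617,  y_2 = 53·6+6·53 = 636
k=3:  x_3 = 53·5617+78·6·636 = 595349,  y_3 = 53·636+6·5617 = 67410
k=4:  x_4 = 53·595349+78·6·67410 = 63101377,  y_4 = 53·67410+6·595349 = 7144824
k=5:  x_5 = 53·63101377+78·6·7144824 = 6688150613,  y_5 = 53·7144824+6·63101377 = 757283934

53 6
5617 636
595349 67410
63101377 7144824
6688150613 757283934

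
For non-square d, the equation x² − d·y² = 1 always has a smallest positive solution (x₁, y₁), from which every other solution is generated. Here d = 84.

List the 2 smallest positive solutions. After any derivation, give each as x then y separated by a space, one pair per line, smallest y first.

√84 → a₀=9, period (6,18); ℓ=2 even so k=1
k=0  a_k=9  p_k/q_k = 9/1
k=1  a_k=6  p_k/q_k = 55/6
fundamental: x₁=55, y₁=6  (since 3025 − 84·36 = 1)
k=2:  x_2 = 55·55+84·6·6 = 6049,  y_2 = 55·6+6·55 = 660

55 6
6049 660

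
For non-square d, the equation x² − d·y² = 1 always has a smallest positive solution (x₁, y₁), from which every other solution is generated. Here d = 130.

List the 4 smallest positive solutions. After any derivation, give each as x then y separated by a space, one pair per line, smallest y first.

[11; 2,2,22] for √130; ℓ=3 ⇒ convergent index 5
a_0=11:  p_0=11·1+0=11,  q_0=11·0+1=1
…
a_4=2:  p_4=2·1277+57=2611,  q_4=2·112+5=229
a_5=2:  p_5=2·2611+1277=6499,  q_5=2·229+112=570
(x₁, y₁) = (6499, 570);  6499² − 130·570² = 1 ✓
n=2: (6499,570)∘(6499,570) = (6499·6499+130·570·570, 6499·570+570·6499) = (84474001,7408860)
n=3: (84474001,7408860)∘(6499,570) = (6499·84474001+130·570·7408860, 6499·7408860+570·84474001) = (1097993058499,96300361710)
n=4: (1097993058499,96300361710)∘(6499,570) = (6499·1097993058499+130·570·96300361710, 6499·96300361710+570·1097993058499) = (14271713689896001,1251712094097720)

6499 570
84474001 7408860
1097993058499 96300361710
14271713689896001 1251712094097720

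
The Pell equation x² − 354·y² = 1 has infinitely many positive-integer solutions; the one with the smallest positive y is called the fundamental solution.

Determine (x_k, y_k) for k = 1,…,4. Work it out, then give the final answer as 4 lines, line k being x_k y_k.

258065 13716
133195088449 7079239080
68745981000924305 3653807666346684
35481863173873866451201 1885839750824434773840

√354 = [18; 1,4,2,2,18,2,2,4,1,36, …], period ℓ=10 (even) → k=9
a_0=18:  p_0=18·1+0=18,  q_0=18·0+1=1
…
a_5=18:  p_5=18·508+207=9351,  q_5=18·27+11=497
…
a_7=2:  p_7=2·19210+9351=47771,  q_7=2·1021+497=2539
a_8=4:  p_8=4·47771+19210=210294,  q_8=4·2539+1021=11177
a_9=1:  p_9=1·210294+47771=258065,  q_9=1·11177+2539=13716
(x₁, y₁) = (258065, 13716);  258065² − 354·13716² = 1 ✓
(258065+13716√354)^2 = 133195088449 + 7079239080√354
(258065+13716√354)^3 = 68745981000924305 + 3653807666346684√354
(258065+13716√354)^4 = 35481863173873866451201 + 1885839750824434773840√354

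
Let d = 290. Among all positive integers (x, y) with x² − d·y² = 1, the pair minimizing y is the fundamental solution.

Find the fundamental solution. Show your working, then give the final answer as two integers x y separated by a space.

√290 → a₀=17, period (34); ℓ=1 odd so k=1
step 0: (17, 1)  from 17·(1,0) + (0,1)
step 1: (579, 34)  from 34·(17,1) + (1,0)
→ (579, 34).  Check: 579²=335241, 290·34²=335240, difference 1.

579 34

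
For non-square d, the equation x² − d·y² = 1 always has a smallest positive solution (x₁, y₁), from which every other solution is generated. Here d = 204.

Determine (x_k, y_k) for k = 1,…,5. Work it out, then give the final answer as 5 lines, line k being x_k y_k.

√204 → a₀=14, period (3,1,1,6,1,1,3,28); ℓ=8 even so k=7
step 0: (14, 1)  from 14·(1,0) + (0,1)
…
step 3: (100, 7)  from 1·(57,4) + (43,3)
…
step 5: (757, 53)  from 1·(657,46) + (100,7)
step 6: (1414, 99)  from 1·(757,53) + (657,46)
step 7: (4999, 350)  from 3·(1414,99) + (757,53)
(x₁, y₁) = (4999, 350);  4999² − 204·350² = 1 ✓
n=2: (4999,350)∘(4999,350) = (4999·4999+204·350·350, 4999·350+350·4999) = (49980001,3499300)
n=3: (49980001,3499300)∘(4999,350) = (4999·49980001+204·350·3499300, 4999·3499300+350·49980001) = (499700044999,34986001050)
n=4: (499700044999,34986001050)∘(4999,350) = (4999·499700044999+204·350·34986001050, 4999·34986001050+350·499700044999) = (4996000999920001,349790034998600)
n=5: (4996000999920001,349790034998600)∘(4999,350) = (4999·4996000999920001+204·350·349790034998600, 4999·349790034998600+350·4996000999920001) = (49950017497500124999,3497200734930001750)

4999 350
49980001 3499300
499700044999 34986001050
4996000999920001 349790034998600
49950017497500124999 3497200734930001750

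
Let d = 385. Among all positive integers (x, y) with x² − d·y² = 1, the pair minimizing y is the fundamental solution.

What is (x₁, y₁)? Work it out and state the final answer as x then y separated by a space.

95831 4884

√385 = [19; 1,1,1,1,1,…,1,1,38, …], period ℓ=16 (even) → k=15
step 0: (19, 1)  from 19·(1,0) + (0,1)
step 1: (20, 1)  from 1·(19,1) + (1,0)
step 2: (39, 2)  from 1·(20,1) + (19,1)
step 3: (59, 3)  from 1·(39,2) + (20,1)
step 4: (98, 5)  from 1·(59,3) + (39,2)
step 5: (157, 8)  from 1·(98,5) + (59,3)
…
step 8: (2021, 103)  from 2·(726,37) + (569,29)
step 9: (2747, 140)  from 1·(2021,103) + (726,37)
step 10: (10262, 523)  from 3·(2747,140) + (2021,103)
step 11: (13009, 663)  from 1·(10262,523) + (2747,140)
…
step 14: (59551, 3035)  from 1·(36280,1849) + (23271,1186)
step 15: (95831, 4884)  from 1·(59551,3035) + (36280,1849)
→ (95831, 4884).  Check: 95831²=9183580561, 385·4884²=9183580560, difference 1.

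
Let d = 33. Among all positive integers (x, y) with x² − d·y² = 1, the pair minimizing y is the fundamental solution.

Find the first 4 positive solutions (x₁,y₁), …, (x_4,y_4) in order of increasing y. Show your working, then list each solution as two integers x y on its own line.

√33 → a₀=5, period (1,2,1,10); ℓ=4 even so k=3
a_0=5:  p_0=5·1+0=5,  q_0=5·0+1=1
…
a_2=2:  p_2=2·6+5=17,  q_2=2·1+1=3
a_3=1:  p_3=1·17+6=23,  q_3=1·3+1=4
→ (23, 4).  Check: 23²=529, 33·4²=528, difference 1.
k=2:  x_2 = 23·23+33·4·4 = 1057,  y_2 = 23·4+4·23 = 184
k=3:  x_3 = 23·1057+33·4·184 = 48599,  y_3 = 23·184+4·1057 = 8460
k=4:  x_4 = 23·48599+33·4·8460 = 2234497,  y_4 = 23·8460+4·48599 = 388976

23 4
1057 184
48599 8460
2234497 388976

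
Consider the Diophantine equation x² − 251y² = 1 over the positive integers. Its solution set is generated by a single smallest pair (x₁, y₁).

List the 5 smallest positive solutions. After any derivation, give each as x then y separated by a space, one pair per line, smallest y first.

3674890 231957
27009633024199 1704832919460
198514860608593651330 12530146894788486843
1459040552203802437039183201 92093823044376819996025080
10723627069776264560841239313394450 676869338735087333923490423995557

[15; 1,5,2,1,2,…,5,1,30] for √251; ℓ=14 ⇒ convergent index 13
k=0  a_k=15  p_k/q_k = 15/1
…
k=4  a_k=1  p_k/q_k = 301/19
k=5  a_k=2  p_k/q_k = 808/51
…
k=7  a_k=15  p_k/q_k = 29563/1866
…
k=12  a_k=5  p_k/q_k = 3097857/195535
k=13  a_k=1  p_k/q_k = 3674890/231957
(x₁, y₁) = (3674890, 231957);  3674890² − 251·231957² = 1 ✓
(3674890+231957√251)^2 = 27009633024199 + 1704832919460√251
(3674890+231957√251)^3 = 198514860608593651330 + 12530146894788486843√251
(3674890+231957√251)^4 = 1459040552203802437039183201 + 92093823044376819996025080√251
(3674890+231957√251)^5 = 10723627069776264560841239313394450 + 676869338735087333923490423995557√251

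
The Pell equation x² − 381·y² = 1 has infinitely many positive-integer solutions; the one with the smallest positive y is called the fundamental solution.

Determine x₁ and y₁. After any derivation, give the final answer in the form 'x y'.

d=381: √d = [19; 1,1,12,1,1,38] (ℓ=6, even), read p_5/q_5
step 0: (19, 1)  from 19·(1,0) + (0,1)
step 1: (20, 1)  from 1·(19,1) + (1,0)
step 2: (39, 2)  from 1·(20,1) + (19,1)
…
step 4: (527, 27)  from 1·(488,25) + (39,2)
step 5: (1015, 52)  from 1·(527,27) + (488,25)
fundamental: x₁=1015, y₁=52  (since 1030225 − 381·2704 = 1)

1015 52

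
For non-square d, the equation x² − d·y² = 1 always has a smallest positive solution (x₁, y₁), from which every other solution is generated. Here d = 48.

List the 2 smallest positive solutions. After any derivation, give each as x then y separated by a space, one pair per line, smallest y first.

7 1
97 14

√48 = [6; 1,12, …], period ℓ=2 (even) → k=1
step 0: (6, 1)  from 6·(1,0) + (0,1)
step 1: (7, 1)  from 1·(6,1) + (1,0)
→ (7, 1).  Check: 7²=49, 48·1²=48, difference 1.
(7+1√48)^2 = 97 + 14√48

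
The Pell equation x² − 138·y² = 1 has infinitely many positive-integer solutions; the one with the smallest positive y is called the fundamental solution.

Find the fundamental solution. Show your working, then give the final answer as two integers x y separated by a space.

d=138: √d = [11; 1,2,1,22] (ℓ=4, even), read p_3/q_3
i=0: a=11 ⇒ p=11, q=1
…
i=2: a=2 ⇒ p=35, q=3
i=3: a=1 ⇒ p=47, q=4
(x₁, y₁) = (47, 4);  47² − 138·4² = 1 ✓

47 4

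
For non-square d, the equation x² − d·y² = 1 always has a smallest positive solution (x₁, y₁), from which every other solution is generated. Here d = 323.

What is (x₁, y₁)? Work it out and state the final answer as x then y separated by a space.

18 1

√323 = [17; 1,34, …], period ℓ=2 (even) → k=1
a_0=17:  p_0=17·1+0=17,  q_0=17·0+1=1
a_1=1:  p_1=1·17+1=18,  q_1=1·1+0=1
(x₁, y₁) = (18, 1);  18² − 323·1² = 1 ✓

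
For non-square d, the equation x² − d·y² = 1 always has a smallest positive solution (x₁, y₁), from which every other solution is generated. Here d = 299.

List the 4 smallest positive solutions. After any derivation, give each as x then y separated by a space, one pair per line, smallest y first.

√299 = [17; 3,2,3,34, …], period ℓ=4 (even) → k=3
i=0: a=17 ⇒ p=17, q=1
i=1: a=3 ⇒ p=52, q=3
i=2: a=2 ⇒ p=121, q=7
i=3: a=3 ⇒ p=415, q=24
→ (415, 24).  Check: 415²=172225, 299·24²=172224, difference 1.
(415+24√299)^2 = 344449 + 19920√299
(415+24√299)^3 = 285892255 + 16533576√299
(415+24√299)^4 = 237290227201 + 13722848160√299

415 24
344449 19920
285892255 16533576
237290227201 13722848160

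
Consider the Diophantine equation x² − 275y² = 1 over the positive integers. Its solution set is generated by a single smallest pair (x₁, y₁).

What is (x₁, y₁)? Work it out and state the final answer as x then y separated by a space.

199 12

√275 → a₀=16, period (1,1,2,1,1,32); ℓ=6 even so k=5
a_0=16:  p_0=16·1+0=16,  q_0=16·0+1=1
a_1=1:  p_1=1·16+1=17,  q_1=1·1+0=1
a_2=1:  p_2=1·17+16=33,  q_2=1·1+1=2
a_3=2:  p_3=2·33+17=83,  q_3=2·2+1=5
a_4=1:  p_4=1·83+33=116,  q_4=1·5+2=7
a_5=1:  p_5=1·116+83=199,  q_5=1·7+5=12
→ (199, 12).  Check: 199²=39601, 275·12²=39600, difference 1.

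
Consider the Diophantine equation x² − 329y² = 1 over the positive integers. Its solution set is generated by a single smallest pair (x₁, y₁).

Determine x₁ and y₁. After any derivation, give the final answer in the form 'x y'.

2376415 131016

d=329: √d = [18; 7,4,2,1,1,4,1,1,2,4,7,36] (ℓ=12, even), read p_11/q_11
a_0=18:  p_0=18·1+0=18,  q_0=18·0+1=1
a_1=7:  p_1=7·18+1=127,  q_1=7·1+0=7
a_2=4:  p_2=4·127+18=526,  q_2=4·7+1=29
a_3=2:  p_3=2·526+127=1179,  q_3=2·29+7=65
…
a_8=1:  p_8=1·16125+13241=29366,  q_8=1·889+730=1619
…
a_10=4:  p_10=4·74857+29366=328794,  q_10=4·4127+1619=18127
a_11=7:  p_11=7·328794+74857=2376415,  q_11=7·18127+4127=131016
(x₁, y₁) = (2376415, 131016);  2376415² − 329·131016² = 1 ✓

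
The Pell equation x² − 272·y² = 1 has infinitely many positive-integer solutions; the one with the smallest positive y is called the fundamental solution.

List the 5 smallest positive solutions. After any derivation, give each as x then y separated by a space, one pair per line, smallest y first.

√272 → a₀=16, period (2,32); ℓ=2 even so k=1
step 0: (16, 1)  from 16·(1,0) + (0,1)
step 1: (33, 2)  from 2·(16,1) + (1,0)
fundamental: x₁=33, y₁=2  (since 1089 − 272·4 = 1)
(33+2√272)^2 = 2177 + 132√272
(33+2√272)^3 = 143649 + 8710√272
(33+2√272)^4 = 9478657 + 574728√272
(33+2√272)^5 = 625447713 + 37923338√272

33 2
2177 132
143649 8710
9478657 574728
625447713 37923338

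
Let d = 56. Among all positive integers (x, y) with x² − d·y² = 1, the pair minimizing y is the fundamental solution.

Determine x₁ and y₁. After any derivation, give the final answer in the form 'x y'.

d=56: √d = [7; 2,14] (ℓ=2, even), read p_1/q_1
step 0: (7, 1)  from 7·(1,0) + (0,1)
step 1: (15, 2)  from 2·(7,1) + (1,0)
(x₁, y₁) = (15, 2);  15² − 56·2² = 1 ✓

15 2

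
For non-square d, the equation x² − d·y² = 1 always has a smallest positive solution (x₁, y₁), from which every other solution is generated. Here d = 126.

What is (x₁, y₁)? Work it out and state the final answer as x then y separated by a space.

449 40

√126 → a₀=11, period (4,2,4,22); ℓ=4 even so k=3
step 0: (11, 1)  from 11·(1,0) + (0,1)
…
step 2: (101, 9)  from 2·(45,4) + (11,1)
step 3: (449, 40)  from 4·(101,9) + (45,4)
(x₁, y₁) = (449, 40);  449² − 126·40² = 1 ✓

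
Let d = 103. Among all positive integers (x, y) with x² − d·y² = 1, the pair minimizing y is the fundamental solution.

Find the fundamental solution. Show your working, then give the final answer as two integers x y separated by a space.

d=103: √d = [10; 6,1,2,1,1,9,1,1,2,1,6,20] (ℓ=12, even), read p_11/q_11
i=0: a=10 ⇒ p=10, q=1
…
i=4: a=1 ⇒ p=274, q=27
…
i=10: a=1 ⇒ p=33877, q=3338
i=11: a=6 ⇒ p=227528, q=22419
→ (227528, 22419).  Check: 227528²=51768990784, 103·22419²=51768990783, difference 1.

227528 22419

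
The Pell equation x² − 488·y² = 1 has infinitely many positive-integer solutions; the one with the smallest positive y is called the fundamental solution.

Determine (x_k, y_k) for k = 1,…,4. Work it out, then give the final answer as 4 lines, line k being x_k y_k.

[22; 11,44] for √488; ℓ=2 ⇒ convergent index 1
a_0=22:  p_0=22·1+0=22,  q_0=22·0+1=1
a_1=11:  p_1=11·22+1=243,  q_1=11·1+0=11
→ (243, 11).  Check: 243²=59049, 488·11²=59048, difference 1.
(x_2, y_2) = (243·243 + 488·11·11, 243·11 + 11·243) = (118097, 5346)
(x_3, y_3) = (243·118097 + 488·11·5346, 243·5346 + 11·118097) = (57394899, 2598145)
(x_4, y_4) = (243·57394899 + 488·11·2598145, 243·2598145 + 11·57394899) = (27893802817, 1262693124)

243 11
118097 5346
57394899 2598145
27893802817 1262693124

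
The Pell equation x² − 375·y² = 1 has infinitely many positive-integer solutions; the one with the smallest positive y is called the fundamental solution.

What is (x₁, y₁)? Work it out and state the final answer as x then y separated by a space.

15124 781

[19; 2,1,2,1,5,1,2,1,2,38] for √375; ℓ=10 ⇒ convergent index 9
k=0  a_k=19  p_k/q_k = 19/1
k=1  a_k=2  p_k/q_k = 39/2
k=2  a_k=1  p_k/q_k = 58/3
k=3  a_k=2  p_k/q_k = 155/8
k=4  a_k=1  p_k/q_k = 213/11
k=5  a_k=5  p_k/q_k = 1220/63
k=6  a_k=1  p_k/q_k = 1433/74
k=7  a_k=2  p_k/q_k = 4086/211
k=8  a_k=1  p_k/q_k = 5519/285
k=9  a_k=2  p_k/q_k = 15124/781
→ (15124, 781).  Check: 15124²=228735376, 375·781²=228735375, difference 1.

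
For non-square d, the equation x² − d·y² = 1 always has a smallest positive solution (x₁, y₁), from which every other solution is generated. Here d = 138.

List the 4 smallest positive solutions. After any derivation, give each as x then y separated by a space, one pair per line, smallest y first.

47 4
4417 376
415151 35340
39019777 3321584

√138 = [11; 1,2,1,22, …], period ℓ=4 (even) → k=3
step 0: (11, 1)  from 11·(1,0) + (0,1)
…
step 2: (35, 3)  from 2·(12,1) + (11,1)
step 3: (47, 4)  from 1·(35,3) + (12,1)
→ (47, 4).  Check: 47²=2209, 138·4²=2208, difference 1.
n=2: (47,4)∘(47,4) = (47·47+138·4·4, 47·4+4·47) = (4417,376)
n=3: (4417,376)∘(47,4) = (47·4417+138·4·376, 47·376+4·4417) = (415151,35340)
n=4: (415151,35340)∘(47,4) = (47·415151+138·4·35340, 47·35340+4·415151) = (39019777,3321584)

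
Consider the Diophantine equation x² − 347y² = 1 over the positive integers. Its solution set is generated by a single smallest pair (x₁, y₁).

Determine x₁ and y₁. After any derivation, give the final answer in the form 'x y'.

√347 → a₀=18, period (1,1,1,2,4,…,1,1,36); ℓ=14 even so k=13
k=0  a_k=18  p_k/q_k = 18/1
k=1  a_k=1  p_k/q_k = 19/1
…
k=4  a_k=2  p_k/q_k = 149/8
…
k=12  a_k=1  p_k/q_k = 402885/21628
k=13  a_k=1  p_k/q_k = 641602/34443
→ (641602, 34443).  Check: 641602²=411653126404, 347·34443²=411653126403, difference 1.

641602 34443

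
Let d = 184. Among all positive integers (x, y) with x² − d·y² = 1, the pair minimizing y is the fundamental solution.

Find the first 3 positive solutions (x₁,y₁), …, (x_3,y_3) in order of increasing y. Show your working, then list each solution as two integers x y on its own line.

24335 1794
1184384449 87313980
57643991108495 4249571404806

√184 = [13; 1,1,3,2,1,2,1,2,3,1,1,26, …], period ℓ=12 (even) → k=11
i=0: a=13 ⇒ p=13, q=1
i=1: a=1 ⇒ p=14, q=1
i=2: a=1 ⇒ p=27, q=2
…
i=6: a=2 ⇒ p=841, q=62
i=7: a=1 ⇒ p=1153, q=85
i=8: a=2 ⇒ p=3147, q=232
…
i=10: a=1 ⇒ p=13741, q=1013
i=11: a=1 ⇒ p=24335, q=1794
→ (24335, 1794).  Check: 24335²=592192225, 184·1794²=592192224, difference 1.
n=2: (24335,1794)∘(24335,1794) = (24335·24335+184·1794·1794, 24335·1794+1794·24335) = (1184384449,87313980)
n=3: (1184384449,87313980)∘(24335,1794) = (24335·1184384449+184·1794·87313980, 24335·87313980+1794·1184384449) = (57643991108495,4249571404806)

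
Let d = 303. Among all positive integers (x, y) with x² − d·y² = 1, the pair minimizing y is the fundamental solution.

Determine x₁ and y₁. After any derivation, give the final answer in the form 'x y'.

2524 145

[17; 2,2,5,2,2,34] for √303; ℓ=6 ⇒ convergent index 5
a_0=17:  p_0=17·1+0=17,  q_0=17·0+1=1
a_1=2:  p_1=2·17+1=35,  q_1=2·1+0=2
a_2=2:  p_2=2·35+17=87,  q_2=2·2+1=5
…
a_4=2:  p_4=2·470+87=1027,  q_4=2·27+5=59
a_5=2:  p_5=2·1027+470=2524,  q_5=2·59+27=145
fundamental: x₁=2524, y₁=145  (since 6370576 − 303·21025 = 1)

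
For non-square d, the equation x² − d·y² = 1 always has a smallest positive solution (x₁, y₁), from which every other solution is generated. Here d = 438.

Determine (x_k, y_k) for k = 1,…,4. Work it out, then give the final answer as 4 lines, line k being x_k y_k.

[20; 1,12,1,40] for √438; ℓ=4 ⇒ convergent index 3
i=0: a=20 ⇒ p=20, q=1
…
i=2: a=12 ⇒ p=272, q=13
i=3: a=1 ⇒ p=293, q=14
(x₁, y₁) = (293, 14);  293² − 438·14² = 1 ✓
k=2:  x_2 = 293·293+438·14·14 = 171697,  y_2 = 293·14+14·293 = 8204
k=3:  x_3 = 293·171697+438·14·8204 = 100614149,  y_3 = 293·8204+14·171697 = 4807530
k=4:  x_4 = 293·100614149+438·14·4807530 = 58959719617,  y_4 = 293·4807530+14·100614149 = 2817204376

293 14
171697 8204
100614149 4807530
58959719617 2817204376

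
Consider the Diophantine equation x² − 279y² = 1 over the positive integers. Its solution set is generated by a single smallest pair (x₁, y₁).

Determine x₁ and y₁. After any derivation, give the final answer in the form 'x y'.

1520 91

d=279: √d = [16; 1,2,2,1,2,2,1,32] (ℓ=8, even), read p_7/q_7
a_0=16:  p_0=16·1+0=16,  q_0=16·0+1=1
a_1=1:  p_1=1·16+1=17,  q_1=1·1+0=1
a_2=2:  p_2=2·17+16=50,  q_2=2·1+1=3
…
a_4=1:  p_4=1·117+50=167,  q_4=1·7+3=10
a_5=2:  p_5=2·167+117=451,  q_5=2·10+7=27
a_6=2:  p_6=2·451+167=1069,  q_6=2·27+10=64
a_7=1:  p_7=1·1069+451=1520,  q_7=1·64+27=91
fundamental: x₁=1520, y₁=91  (since 2310400 − 279·8281 = 1)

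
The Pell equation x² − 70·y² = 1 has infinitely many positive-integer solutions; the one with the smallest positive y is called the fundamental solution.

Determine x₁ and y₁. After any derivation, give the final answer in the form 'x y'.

251 30

d=70: √d = [8; 2,1,2,1,2,16] (ℓ=6, even), read p_5/q_5
i=0: a=8 ⇒ p=8, q=1
…
i=2: a=1 ⇒ p=25, q=3
…
i=4: a=1 ⇒ p=92, q=11
i=5: a=2 ⇒ p=251, q=30
→ (251, 30).  Check: 251²=63001, 70·30²=63000, difference 1.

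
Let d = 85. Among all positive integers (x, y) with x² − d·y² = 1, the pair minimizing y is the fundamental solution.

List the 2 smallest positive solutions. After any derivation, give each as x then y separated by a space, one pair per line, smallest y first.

285769 30996
163327842721 17715391848

√85 = [9; 4,1,1,4,18, …], period ℓ=5 (odd) → k=9
k=0  a_k=9  p_k/q_k = 9/1
k=1  a_k=4  p_k/q_k = 37/4
…
k=3  a_k=1  p_k/q_k = 83/9
k=4  a_k=4  p_k/q_k = 378/41
k=5  a_k=18  p_k/q_k = 6887/747
k=6  a_k=4  p_k/q_k = 27926/3029
…
k=8  a_k=1  p_k/q_k = 62739/6805
k=9  a_k=4  p_k/q_k = 285769/30996
fundamental: x₁=285769, y₁=30996  (since 81663921361 − 85·960752016 = 1)
n=2: (285769,30996)∘(285769,30996) = (285769·285769+85·30996·30996, 285769·30996+30996·285769) = (163327842721,17715391848)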